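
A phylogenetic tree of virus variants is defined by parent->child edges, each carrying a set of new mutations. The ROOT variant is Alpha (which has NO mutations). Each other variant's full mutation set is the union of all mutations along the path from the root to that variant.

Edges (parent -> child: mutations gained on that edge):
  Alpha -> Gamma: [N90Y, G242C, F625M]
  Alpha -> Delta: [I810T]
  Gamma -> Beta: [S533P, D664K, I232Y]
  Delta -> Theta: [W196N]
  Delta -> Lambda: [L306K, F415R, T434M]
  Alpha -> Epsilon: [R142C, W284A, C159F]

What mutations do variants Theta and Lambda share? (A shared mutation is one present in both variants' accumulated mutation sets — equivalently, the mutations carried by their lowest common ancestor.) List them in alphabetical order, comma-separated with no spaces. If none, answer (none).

Answer: I810T

Derivation:
Accumulating mutations along path to Theta:
  At Alpha: gained [] -> total []
  At Delta: gained ['I810T'] -> total ['I810T']
  At Theta: gained ['W196N'] -> total ['I810T', 'W196N']
Mutations(Theta) = ['I810T', 'W196N']
Accumulating mutations along path to Lambda:
  At Alpha: gained [] -> total []
  At Delta: gained ['I810T'] -> total ['I810T']
  At Lambda: gained ['L306K', 'F415R', 'T434M'] -> total ['F415R', 'I810T', 'L306K', 'T434M']
Mutations(Lambda) = ['F415R', 'I810T', 'L306K', 'T434M']
Intersection: ['I810T', 'W196N'] ∩ ['F415R', 'I810T', 'L306K', 'T434M'] = ['I810T']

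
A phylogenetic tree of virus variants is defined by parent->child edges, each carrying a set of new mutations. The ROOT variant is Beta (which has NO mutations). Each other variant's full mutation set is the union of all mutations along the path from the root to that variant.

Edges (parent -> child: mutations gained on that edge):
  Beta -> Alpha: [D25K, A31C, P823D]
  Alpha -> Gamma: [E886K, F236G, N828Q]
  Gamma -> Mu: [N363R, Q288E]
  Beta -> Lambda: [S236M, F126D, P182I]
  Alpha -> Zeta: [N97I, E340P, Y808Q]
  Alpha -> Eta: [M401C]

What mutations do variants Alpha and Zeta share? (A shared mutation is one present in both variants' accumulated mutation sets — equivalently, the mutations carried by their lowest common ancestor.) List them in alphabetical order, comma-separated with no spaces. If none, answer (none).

Accumulating mutations along path to Alpha:
  At Beta: gained [] -> total []
  At Alpha: gained ['D25K', 'A31C', 'P823D'] -> total ['A31C', 'D25K', 'P823D']
Mutations(Alpha) = ['A31C', 'D25K', 'P823D']
Accumulating mutations along path to Zeta:
  At Beta: gained [] -> total []
  At Alpha: gained ['D25K', 'A31C', 'P823D'] -> total ['A31C', 'D25K', 'P823D']
  At Zeta: gained ['N97I', 'E340P', 'Y808Q'] -> total ['A31C', 'D25K', 'E340P', 'N97I', 'P823D', 'Y808Q']
Mutations(Zeta) = ['A31C', 'D25K', 'E340P', 'N97I', 'P823D', 'Y808Q']
Intersection: ['A31C', 'D25K', 'P823D'] ∩ ['A31C', 'D25K', 'E340P', 'N97I', 'P823D', 'Y808Q'] = ['A31C', 'D25K', 'P823D']

Answer: A31C,D25K,P823D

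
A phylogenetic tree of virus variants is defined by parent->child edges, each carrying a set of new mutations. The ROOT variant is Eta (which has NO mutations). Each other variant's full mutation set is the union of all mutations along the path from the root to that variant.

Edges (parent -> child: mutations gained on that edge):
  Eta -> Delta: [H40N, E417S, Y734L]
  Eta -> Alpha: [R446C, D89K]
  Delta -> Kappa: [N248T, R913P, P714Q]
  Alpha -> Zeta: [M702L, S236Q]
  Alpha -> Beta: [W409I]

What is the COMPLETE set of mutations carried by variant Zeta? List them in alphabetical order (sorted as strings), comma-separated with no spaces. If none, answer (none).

Answer: D89K,M702L,R446C,S236Q

Derivation:
At Eta: gained [] -> total []
At Alpha: gained ['R446C', 'D89K'] -> total ['D89K', 'R446C']
At Zeta: gained ['M702L', 'S236Q'] -> total ['D89K', 'M702L', 'R446C', 'S236Q']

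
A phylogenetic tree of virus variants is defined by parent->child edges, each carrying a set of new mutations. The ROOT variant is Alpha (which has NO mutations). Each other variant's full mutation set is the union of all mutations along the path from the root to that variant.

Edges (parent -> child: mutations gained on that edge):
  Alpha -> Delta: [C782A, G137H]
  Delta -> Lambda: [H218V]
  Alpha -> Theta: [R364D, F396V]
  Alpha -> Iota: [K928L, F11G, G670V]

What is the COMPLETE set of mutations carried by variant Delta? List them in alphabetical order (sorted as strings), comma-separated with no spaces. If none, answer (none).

At Alpha: gained [] -> total []
At Delta: gained ['C782A', 'G137H'] -> total ['C782A', 'G137H']

Answer: C782A,G137H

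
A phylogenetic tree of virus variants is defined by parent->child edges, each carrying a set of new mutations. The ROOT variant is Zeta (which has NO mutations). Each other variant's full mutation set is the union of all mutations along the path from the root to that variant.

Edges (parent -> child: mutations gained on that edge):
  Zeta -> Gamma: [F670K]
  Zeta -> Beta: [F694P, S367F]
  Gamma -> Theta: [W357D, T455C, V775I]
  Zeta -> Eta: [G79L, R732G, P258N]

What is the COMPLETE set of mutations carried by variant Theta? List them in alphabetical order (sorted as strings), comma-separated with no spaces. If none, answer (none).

Answer: F670K,T455C,V775I,W357D

Derivation:
At Zeta: gained [] -> total []
At Gamma: gained ['F670K'] -> total ['F670K']
At Theta: gained ['W357D', 'T455C', 'V775I'] -> total ['F670K', 'T455C', 'V775I', 'W357D']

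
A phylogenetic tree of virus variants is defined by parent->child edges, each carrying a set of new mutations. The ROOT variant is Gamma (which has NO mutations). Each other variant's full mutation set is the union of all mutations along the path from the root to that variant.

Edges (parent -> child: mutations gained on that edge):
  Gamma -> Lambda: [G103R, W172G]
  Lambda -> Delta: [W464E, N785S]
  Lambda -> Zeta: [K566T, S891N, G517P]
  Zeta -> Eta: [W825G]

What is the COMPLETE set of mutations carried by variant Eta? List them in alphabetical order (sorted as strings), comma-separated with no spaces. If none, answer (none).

Answer: G103R,G517P,K566T,S891N,W172G,W825G

Derivation:
At Gamma: gained [] -> total []
At Lambda: gained ['G103R', 'W172G'] -> total ['G103R', 'W172G']
At Zeta: gained ['K566T', 'S891N', 'G517P'] -> total ['G103R', 'G517P', 'K566T', 'S891N', 'W172G']
At Eta: gained ['W825G'] -> total ['G103R', 'G517P', 'K566T', 'S891N', 'W172G', 'W825G']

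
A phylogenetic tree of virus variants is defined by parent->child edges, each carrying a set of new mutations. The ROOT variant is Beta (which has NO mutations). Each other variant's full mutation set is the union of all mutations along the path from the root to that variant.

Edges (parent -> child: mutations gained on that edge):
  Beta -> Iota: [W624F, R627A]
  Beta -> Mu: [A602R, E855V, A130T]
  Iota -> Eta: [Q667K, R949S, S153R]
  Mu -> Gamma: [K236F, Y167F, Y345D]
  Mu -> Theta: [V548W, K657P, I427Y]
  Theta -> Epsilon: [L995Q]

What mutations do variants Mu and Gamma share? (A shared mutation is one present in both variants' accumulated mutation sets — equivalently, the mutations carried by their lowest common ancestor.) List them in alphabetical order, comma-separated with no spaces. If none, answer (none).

Answer: A130T,A602R,E855V

Derivation:
Accumulating mutations along path to Mu:
  At Beta: gained [] -> total []
  At Mu: gained ['A602R', 'E855V', 'A130T'] -> total ['A130T', 'A602R', 'E855V']
Mutations(Mu) = ['A130T', 'A602R', 'E855V']
Accumulating mutations along path to Gamma:
  At Beta: gained [] -> total []
  At Mu: gained ['A602R', 'E855V', 'A130T'] -> total ['A130T', 'A602R', 'E855V']
  At Gamma: gained ['K236F', 'Y167F', 'Y345D'] -> total ['A130T', 'A602R', 'E855V', 'K236F', 'Y167F', 'Y345D']
Mutations(Gamma) = ['A130T', 'A602R', 'E855V', 'K236F', 'Y167F', 'Y345D']
Intersection: ['A130T', 'A602R', 'E855V'] ∩ ['A130T', 'A602R', 'E855V', 'K236F', 'Y167F', 'Y345D'] = ['A130T', 'A602R', 'E855V']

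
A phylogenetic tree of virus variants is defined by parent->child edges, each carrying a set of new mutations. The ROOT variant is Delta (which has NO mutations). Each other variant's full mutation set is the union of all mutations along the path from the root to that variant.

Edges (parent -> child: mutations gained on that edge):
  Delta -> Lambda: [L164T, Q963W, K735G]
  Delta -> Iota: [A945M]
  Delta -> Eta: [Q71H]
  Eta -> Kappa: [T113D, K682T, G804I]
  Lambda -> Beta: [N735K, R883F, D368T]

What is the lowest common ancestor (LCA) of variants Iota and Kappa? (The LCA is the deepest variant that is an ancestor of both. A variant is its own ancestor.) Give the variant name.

Path from root to Iota: Delta -> Iota
  ancestors of Iota: {Delta, Iota}
Path from root to Kappa: Delta -> Eta -> Kappa
  ancestors of Kappa: {Delta, Eta, Kappa}
Common ancestors: {Delta}
Walk up from Kappa: Kappa (not in ancestors of Iota), Eta (not in ancestors of Iota), Delta (in ancestors of Iota)
Deepest common ancestor (LCA) = Delta

Answer: Delta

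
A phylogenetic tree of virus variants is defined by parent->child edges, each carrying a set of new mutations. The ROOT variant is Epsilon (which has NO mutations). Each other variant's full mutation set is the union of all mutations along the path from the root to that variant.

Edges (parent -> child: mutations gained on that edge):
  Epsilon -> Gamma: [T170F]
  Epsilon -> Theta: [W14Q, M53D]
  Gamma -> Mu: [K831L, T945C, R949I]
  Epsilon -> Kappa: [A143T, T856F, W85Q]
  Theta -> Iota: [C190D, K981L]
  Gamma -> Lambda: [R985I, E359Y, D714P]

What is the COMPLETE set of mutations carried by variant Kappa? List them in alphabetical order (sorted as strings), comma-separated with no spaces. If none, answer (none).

Answer: A143T,T856F,W85Q

Derivation:
At Epsilon: gained [] -> total []
At Kappa: gained ['A143T', 'T856F', 'W85Q'] -> total ['A143T', 'T856F', 'W85Q']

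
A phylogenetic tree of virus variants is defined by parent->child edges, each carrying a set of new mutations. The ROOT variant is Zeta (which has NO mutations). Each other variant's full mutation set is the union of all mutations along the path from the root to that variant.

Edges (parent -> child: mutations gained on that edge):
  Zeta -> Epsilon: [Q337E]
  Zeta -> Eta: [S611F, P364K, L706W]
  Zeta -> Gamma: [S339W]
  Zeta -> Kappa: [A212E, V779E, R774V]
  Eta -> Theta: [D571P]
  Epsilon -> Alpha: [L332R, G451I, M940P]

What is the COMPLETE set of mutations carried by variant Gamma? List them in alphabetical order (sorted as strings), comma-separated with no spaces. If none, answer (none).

Answer: S339W

Derivation:
At Zeta: gained [] -> total []
At Gamma: gained ['S339W'] -> total ['S339W']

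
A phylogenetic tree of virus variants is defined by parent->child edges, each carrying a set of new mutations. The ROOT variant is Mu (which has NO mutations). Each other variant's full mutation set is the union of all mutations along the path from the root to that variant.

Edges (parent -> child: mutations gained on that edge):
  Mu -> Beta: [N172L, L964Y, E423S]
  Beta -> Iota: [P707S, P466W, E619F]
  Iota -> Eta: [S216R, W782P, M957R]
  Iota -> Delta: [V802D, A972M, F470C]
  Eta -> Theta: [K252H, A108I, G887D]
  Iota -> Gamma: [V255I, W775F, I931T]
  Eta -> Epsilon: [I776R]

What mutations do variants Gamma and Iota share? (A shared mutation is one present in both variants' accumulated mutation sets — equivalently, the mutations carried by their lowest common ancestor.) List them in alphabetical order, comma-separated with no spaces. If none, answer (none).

Accumulating mutations along path to Gamma:
  At Mu: gained [] -> total []
  At Beta: gained ['N172L', 'L964Y', 'E423S'] -> total ['E423S', 'L964Y', 'N172L']
  At Iota: gained ['P707S', 'P466W', 'E619F'] -> total ['E423S', 'E619F', 'L964Y', 'N172L', 'P466W', 'P707S']
  At Gamma: gained ['V255I', 'W775F', 'I931T'] -> total ['E423S', 'E619F', 'I931T', 'L964Y', 'N172L', 'P466W', 'P707S', 'V255I', 'W775F']
Mutations(Gamma) = ['E423S', 'E619F', 'I931T', 'L964Y', 'N172L', 'P466W', 'P707S', 'V255I', 'W775F']
Accumulating mutations along path to Iota:
  At Mu: gained [] -> total []
  At Beta: gained ['N172L', 'L964Y', 'E423S'] -> total ['E423S', 'L964Y', 'N172L']
  At Iota: gained ['P707S', 'P466W', 'E619F'] -> total ['E423S', 'E619F', 'L964Y', 'N172L', 'P466W', 'P707S']
Mutations(Iota) = ['E423S', 'E619F', 'L964Y', 'N172L', 'P466W', 'P707S']
Intersection: ['E423S', 'E619F', 'I931T', 'L964Y', 'N172L', 'P466W', 'P707S', 'V255I', 'W775F'] ∩ ['E423S', 'E619F', 'L964Y', 'N172L', 'P466W', 'P707S'] = ['E423S', 'E619F', 'L964Y', 'N172L', 'P466W', 'P707S']

Answer: E423S,E619F,L964Y,N172L,P466W,P707S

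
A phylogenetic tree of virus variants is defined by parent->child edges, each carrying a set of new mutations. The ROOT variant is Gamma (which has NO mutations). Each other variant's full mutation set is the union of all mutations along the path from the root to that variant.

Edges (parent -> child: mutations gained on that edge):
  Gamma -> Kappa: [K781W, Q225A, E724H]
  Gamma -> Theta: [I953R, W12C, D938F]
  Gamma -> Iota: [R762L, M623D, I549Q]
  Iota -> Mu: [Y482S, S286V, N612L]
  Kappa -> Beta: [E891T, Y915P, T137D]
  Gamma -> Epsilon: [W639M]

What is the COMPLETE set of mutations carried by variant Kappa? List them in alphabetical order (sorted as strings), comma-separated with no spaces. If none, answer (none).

At Gamma: gained [] -> total []
At Kappa: gained ['K781W', 'Q225A', 'E724H'] -> total ['E724H', 'K781W', 'Q225A']

Answer: E724H,K781W,Q225A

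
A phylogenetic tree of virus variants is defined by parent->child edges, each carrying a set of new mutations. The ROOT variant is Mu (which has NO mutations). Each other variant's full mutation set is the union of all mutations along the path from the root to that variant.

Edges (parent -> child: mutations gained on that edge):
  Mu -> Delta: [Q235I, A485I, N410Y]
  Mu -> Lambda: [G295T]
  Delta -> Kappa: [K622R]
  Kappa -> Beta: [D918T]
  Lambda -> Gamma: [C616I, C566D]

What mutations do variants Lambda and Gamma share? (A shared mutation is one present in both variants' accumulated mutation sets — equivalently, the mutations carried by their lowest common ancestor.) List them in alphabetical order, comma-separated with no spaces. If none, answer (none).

Answer: G295T

Derivation:
Accumulating mutations along path to Lambda:
  At Mu: gained [] -> total []
  At Lambda: gained ['G295T'] -> total ['G295T']
Mutations(Lambda) = ['G295T']
Accumulating mutations along path to Gamma:
  At Mu: gained [] -> total []
  At Lambda: gained ['G295T'] -> total ['G295T']
  At Gamma: gained ['C616I', 'C566D'] -> total ['C566D', 'C616I', 'G295T']
Mutations(Gamma) = ['C566D', 'C616I', 'G295T']
Intersection: ['G295T'] ∩ ['C566D', 'C616I', 'G295T'] = ['G295T']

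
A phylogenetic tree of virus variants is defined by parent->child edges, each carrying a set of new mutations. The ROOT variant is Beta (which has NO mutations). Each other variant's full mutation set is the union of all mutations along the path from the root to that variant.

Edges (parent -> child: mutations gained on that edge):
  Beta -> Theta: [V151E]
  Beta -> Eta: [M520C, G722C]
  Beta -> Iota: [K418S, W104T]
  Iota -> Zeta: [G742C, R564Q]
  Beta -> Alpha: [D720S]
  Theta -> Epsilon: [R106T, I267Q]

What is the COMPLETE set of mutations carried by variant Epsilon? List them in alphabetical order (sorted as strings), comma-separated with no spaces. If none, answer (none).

At Beta: gained [] -> total []
At Theta: gained ['V151E'] -> total ['V151E']
At Epsilon: gained ['R106T', 'I267Q'] -> total ['I267Q', 'R106T', 'V151E']

Answer: I267Q,R106T,V151E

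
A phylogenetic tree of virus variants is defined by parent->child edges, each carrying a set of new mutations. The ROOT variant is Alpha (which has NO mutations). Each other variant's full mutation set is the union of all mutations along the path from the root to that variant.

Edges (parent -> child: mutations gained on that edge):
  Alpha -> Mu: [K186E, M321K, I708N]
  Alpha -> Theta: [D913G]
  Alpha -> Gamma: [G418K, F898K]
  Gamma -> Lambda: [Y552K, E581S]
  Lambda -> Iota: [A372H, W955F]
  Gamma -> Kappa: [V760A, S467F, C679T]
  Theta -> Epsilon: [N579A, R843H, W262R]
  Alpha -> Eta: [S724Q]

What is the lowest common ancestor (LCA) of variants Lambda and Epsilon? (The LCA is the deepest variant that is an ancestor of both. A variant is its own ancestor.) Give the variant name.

Path from root to Lambda: Alpha -> Gamma -> Lambda
  ancestors of Lambda: {Alpha, Gamma, Lambda}
Path from root to Epsilon: Alpha -> Theta -> Epsilon
  ancestors of Epsilon: {Alpha, Theta, Epsilon}
Common ancestors: {Alpha}
Walk up from Epsilon: Epsilon (not in ancestors of Lambda), Theta (not in ancestors of Lambda), Alpha (in ancestors of Lambda)
Deepest common ancestor (LCA) = Alpha

Answer: Alpha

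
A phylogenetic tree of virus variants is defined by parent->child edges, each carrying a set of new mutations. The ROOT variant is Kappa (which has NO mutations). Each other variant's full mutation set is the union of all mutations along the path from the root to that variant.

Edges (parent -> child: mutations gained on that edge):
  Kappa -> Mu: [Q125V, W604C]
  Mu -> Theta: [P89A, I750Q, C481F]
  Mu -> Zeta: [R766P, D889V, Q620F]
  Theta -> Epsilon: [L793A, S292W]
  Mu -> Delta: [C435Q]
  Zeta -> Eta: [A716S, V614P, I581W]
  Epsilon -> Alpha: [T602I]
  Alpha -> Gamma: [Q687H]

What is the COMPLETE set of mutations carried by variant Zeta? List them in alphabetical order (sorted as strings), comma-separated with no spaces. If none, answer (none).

Answer: D889V,Q125V,Q620F,R766P,W604C

Derivation:
At Kappa: gained [] -> total []
At Mu: gained ['Q125V', 'W604C'] -> total ['Q125V', 'W604C']
At Zeta: gained ['R766P', 'D889V', 'Q620F'] -> total ['D889V', 'Q125V', 'Q620F', 'R766P', 'W604C']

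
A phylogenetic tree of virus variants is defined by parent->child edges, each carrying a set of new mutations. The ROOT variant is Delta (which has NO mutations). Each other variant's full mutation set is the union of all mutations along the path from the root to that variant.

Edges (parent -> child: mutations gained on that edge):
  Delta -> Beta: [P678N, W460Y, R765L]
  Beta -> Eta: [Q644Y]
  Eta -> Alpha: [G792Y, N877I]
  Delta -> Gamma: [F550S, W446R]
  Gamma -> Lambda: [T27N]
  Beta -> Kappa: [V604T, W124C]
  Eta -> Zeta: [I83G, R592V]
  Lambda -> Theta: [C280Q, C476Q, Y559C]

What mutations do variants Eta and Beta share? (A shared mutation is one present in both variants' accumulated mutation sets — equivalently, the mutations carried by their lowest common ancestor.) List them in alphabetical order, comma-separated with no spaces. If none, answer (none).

Accumulating mutations along path to Eta:
  At Delta: gained [] -> total []
  At Beta: gained ['P678N', 'W460Y', 'R765L'] -> total ['P678N', 'R765L', 'W460Y']
  At Eta: gained ['Q644Y'] -> total ['P678N', 'Q644Y', 'R765L', 'W460Y']
Mutations(Eta) = ['P678N', 'Q644Y', 'R765L', 'W460Y']
Accumulating mutations along path to Beta:
  At Delta: gained [] -> total []
  At Beta: gained ['P678N', 'W460Y', 'R765L'] -> total ['P678N', 'R765L', 'W460Y']
Mutations(Beta) = ['P678N', 'R765L', 'W460Y']
Intersection: ['P678N', 'Q644Y', 'R765L', 'W460Y'] ∩ ['P678N', 'R765L', 'W460Y'] = ['P678N', 'R765L', 'W460Y']

Answer: P678N,R765L,W460Y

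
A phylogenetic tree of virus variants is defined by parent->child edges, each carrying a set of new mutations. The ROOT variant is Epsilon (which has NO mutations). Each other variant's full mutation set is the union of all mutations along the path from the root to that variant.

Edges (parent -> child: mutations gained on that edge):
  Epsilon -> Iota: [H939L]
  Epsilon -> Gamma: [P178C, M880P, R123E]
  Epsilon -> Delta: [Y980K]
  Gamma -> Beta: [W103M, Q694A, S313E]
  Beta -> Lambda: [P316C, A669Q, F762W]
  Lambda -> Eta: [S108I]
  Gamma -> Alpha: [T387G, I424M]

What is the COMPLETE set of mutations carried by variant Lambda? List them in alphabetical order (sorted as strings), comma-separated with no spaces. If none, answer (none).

Answer: A669Q,F762W,M880P,P178C,P316C,Q694A,R123E,S313E,W103M

Derivation:
At Epsilon: gained [] -> total []
At Gamma: gained ['P178C', 'M880P', 'R123E'] -> total ['M880P', 'P178C', 'R123E']
At Beta: gained ['W103M', 'Q694A', 'S313E'] -> total ['M880P', 'P178C', 'Q694A', 'R123E', 'S313E', 'W103M']
At Lambda: gained ['P316C', 'A669Q', 'F762W'] -> total ['A669Q', 'F762W', 'M880P', 'P178C', 'P316C', 'Q694A', 'R123E', 'S313E', 'W103M']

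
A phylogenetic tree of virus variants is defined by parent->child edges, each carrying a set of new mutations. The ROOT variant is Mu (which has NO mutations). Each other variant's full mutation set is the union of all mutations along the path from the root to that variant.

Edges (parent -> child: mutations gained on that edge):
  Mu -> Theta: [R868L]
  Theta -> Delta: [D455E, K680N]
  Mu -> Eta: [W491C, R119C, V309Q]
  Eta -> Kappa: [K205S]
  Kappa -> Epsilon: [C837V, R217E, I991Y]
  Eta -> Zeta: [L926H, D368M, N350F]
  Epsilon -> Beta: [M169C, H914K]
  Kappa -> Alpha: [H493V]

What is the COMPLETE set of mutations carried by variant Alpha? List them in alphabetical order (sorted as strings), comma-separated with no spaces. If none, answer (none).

Answer: H493V,K205S,R119C,V309Q,W491C

Derivation:
At Mu: gained [] -> total []
At Eta: gained ['W491C', 'R119C', 'V309Q'] -> total ['R119C', 'V309Q', 'W491C']
At Kappa: gained ['K205S'] -> total ['K205S', 'R119C', 'V309Q', 'W491C']
At Alpha: gained ['H493V'] -> total ['H493V', 'K205S', 'R119C', 'V309Q', 'W491C']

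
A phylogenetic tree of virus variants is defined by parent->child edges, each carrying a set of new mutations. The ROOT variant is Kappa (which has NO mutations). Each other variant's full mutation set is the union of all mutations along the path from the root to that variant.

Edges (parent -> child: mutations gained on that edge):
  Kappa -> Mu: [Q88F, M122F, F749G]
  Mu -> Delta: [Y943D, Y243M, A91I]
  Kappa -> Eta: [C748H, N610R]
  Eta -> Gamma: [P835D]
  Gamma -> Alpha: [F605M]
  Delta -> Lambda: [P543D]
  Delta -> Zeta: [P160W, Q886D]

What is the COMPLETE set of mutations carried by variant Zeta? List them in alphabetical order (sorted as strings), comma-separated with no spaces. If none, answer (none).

Answer: A91I,F749G,M122F,P160W,Q886D,Q88F,Y243M,Y943D

Derivation:
At Kappa: gained [] -> total []
At Mu: gained ['Q88F', 'M122F', 'F749G'] -> total ['F749G', 'M122F', 'Q88F']
At Delta: gained ['Y943D', 'Y243M', 'A91I'] -> total ['A91I', 'F749G', 'M122F', 'Q88F', 'Y243M', 'Y943D']
At Zeta: gained ['P160W', 'Q886D'] -> total ['A91I', 'F749G', 'M122F', 'P160W', 'Q886D', 'Q88F', 'Y243M', 'Y943D']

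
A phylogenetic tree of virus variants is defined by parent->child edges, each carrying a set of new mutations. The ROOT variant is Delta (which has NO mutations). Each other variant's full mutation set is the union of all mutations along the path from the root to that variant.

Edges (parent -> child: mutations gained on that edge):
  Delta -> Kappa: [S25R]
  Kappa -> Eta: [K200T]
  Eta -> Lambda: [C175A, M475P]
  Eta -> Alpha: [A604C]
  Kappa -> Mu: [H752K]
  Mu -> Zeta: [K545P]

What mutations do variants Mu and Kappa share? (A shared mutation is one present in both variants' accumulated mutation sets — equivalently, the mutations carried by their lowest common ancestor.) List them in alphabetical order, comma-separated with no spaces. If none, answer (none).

Answer: S25R

Derivation:
Accumulating mutations along path to Mu:
  At Delta: gained [] -> total []
  At Kappa: gained ['S25R'] -> total ['S25R']
  At Mu: gained ['H752K'] -> total ['H752K', 'S25R']
Mutations(Mu) = ['H752K', 'S25R']
Accumulating mutations along path to Kappa:
  At Delta: gained [] -> total []
  At Kappa: gained ['S25R'] -> total ['S25R']
Mutations(Kappa) = ['S25R']
Intersection: ['H752K', 'S25R'] ∩ ['S25R'] = ['S25R']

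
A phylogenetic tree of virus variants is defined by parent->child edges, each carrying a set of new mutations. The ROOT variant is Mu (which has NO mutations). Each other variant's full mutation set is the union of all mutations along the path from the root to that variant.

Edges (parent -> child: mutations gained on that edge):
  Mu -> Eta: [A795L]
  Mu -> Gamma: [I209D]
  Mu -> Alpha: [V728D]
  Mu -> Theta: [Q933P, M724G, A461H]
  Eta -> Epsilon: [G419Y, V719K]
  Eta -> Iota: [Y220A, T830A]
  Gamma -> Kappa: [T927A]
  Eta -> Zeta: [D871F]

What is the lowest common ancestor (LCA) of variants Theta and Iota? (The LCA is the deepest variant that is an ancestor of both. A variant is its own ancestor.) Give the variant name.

Answer: Mu

Derivation:
Path from root to Theta: Mu -> Theta
  ancestors of Theta: {Mu, Theta}
Path from root to Iota: Mu -> Eta -> Iota
  ancestors of Iota: {Mu, Eta, Iota}
Common ancestors: {Mu}
Walk up from Iota: Iota (not in ancestors of Theta), Eta (not in ancestors of Theta), Mu (in ancestors of Theta)
Deepest common ancestor (LCA) = Mu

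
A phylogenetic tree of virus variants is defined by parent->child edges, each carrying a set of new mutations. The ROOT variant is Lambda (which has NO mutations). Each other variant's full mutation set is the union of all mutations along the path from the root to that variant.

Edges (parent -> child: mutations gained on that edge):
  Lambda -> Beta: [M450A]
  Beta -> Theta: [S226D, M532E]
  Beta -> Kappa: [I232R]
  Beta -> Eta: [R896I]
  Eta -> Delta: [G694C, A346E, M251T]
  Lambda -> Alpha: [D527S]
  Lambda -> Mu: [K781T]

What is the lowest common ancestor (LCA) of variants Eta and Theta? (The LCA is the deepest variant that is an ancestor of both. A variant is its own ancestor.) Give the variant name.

Path from root to Eta: Lambda -> Beta -> Eta
  ancestors of Eta: {Lambda, Beta, Eta}
Path from root to Theta: Lambda -> Beta -> Theta
  ancestors of Theta: {Lambda, Beta, Theta}
Common ancestors: {Lambda, Beta}
Walk up from Theta: Theta (not in ancestors of Eta), Beta (in ancestors of Eta), Lambda (in ancestors of Eta)
Deepest common ancestor (LCA) = Beta

Answer: Beta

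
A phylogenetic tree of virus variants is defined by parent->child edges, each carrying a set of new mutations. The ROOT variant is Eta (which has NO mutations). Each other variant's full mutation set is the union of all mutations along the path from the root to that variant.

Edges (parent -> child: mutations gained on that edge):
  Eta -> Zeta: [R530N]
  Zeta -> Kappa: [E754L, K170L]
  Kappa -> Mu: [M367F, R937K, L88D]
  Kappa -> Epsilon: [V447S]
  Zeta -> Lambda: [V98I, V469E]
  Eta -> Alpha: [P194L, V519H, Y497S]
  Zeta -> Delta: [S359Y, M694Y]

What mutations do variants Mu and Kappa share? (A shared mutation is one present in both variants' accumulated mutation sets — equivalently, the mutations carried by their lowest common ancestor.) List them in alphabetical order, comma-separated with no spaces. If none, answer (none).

Answer: E754L,K170L,R530N

Derivation:
Accumulating mutations along path to Mu:
  At Eta: gained [] -> total []
  At Zeta: gained ['R530N'] -> total ['R530N']
  At Kappa: gained ['E754L', 'K170L'] -> total ['E754L', 'K170L', 'R530N']
  At Mu: gained ['M367F', 'R937K', 'L88D'] -> total ['E754L', 'K170L', 'L88D', 'M367F', 'R530N', 'R937K']
Mutations(Mu) = ['E754L', 'K170L', 'L88D', 'M367F', 'R530N', 'R937K']
Accumulating mutations along path to Kappa:
  At Eta: gained [] -> total []
  At Zeta: gained ['R530N'] -> total ['R530N']
  At Kappa: gained ['E754L', 'K170L'] -> total ['E754L', 'K170L', 'R530N']
Mutations(Kappa) = ['E754L', 'K170L', 'R530N']
Intersection: ['E754L', 'K170L', 'L88D', 'M367F', 'R530N', 'R937K'] ∩ ['E754L', 'K170L', 'R530N'] = ['E754L', 'K170L', 'R530N']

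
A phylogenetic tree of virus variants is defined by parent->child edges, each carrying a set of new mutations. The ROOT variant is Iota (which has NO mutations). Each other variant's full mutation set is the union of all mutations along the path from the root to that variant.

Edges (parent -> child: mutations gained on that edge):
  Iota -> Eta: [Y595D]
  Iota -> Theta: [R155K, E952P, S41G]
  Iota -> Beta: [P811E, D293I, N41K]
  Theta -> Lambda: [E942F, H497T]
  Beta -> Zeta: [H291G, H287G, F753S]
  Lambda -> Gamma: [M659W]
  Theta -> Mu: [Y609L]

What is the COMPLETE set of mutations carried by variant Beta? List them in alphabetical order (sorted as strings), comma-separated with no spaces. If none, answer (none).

Answer: D293I,N41K,P811E

Derivation:
At Iota: gained [] -> total []
At Beta: gained ['P811E', 'D293I', 'N41K'] -> total ['D293I', 'N41K', 'P811E']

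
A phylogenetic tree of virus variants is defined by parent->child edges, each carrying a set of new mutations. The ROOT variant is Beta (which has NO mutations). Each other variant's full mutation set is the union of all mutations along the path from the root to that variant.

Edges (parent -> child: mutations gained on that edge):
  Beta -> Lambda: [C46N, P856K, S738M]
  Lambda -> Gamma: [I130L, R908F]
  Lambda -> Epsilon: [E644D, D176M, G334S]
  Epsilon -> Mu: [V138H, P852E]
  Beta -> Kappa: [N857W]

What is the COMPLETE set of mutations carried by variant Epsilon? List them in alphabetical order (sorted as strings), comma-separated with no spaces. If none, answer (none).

At Beta: gained [] -> total []
At Lambda: gained ['C46N', 'P856K', 'S738M'] -> total ['C46N', 'P856K', 'S738M']
At Epsilon: gained ['E644D', 'D176M', 'G334S'] -> total ['C46N', 'D176M', 'E644D', 'G334S', 'P856K', 'S738M']

Answer: C46N,D176M,E644D,G334S,P856K,S738M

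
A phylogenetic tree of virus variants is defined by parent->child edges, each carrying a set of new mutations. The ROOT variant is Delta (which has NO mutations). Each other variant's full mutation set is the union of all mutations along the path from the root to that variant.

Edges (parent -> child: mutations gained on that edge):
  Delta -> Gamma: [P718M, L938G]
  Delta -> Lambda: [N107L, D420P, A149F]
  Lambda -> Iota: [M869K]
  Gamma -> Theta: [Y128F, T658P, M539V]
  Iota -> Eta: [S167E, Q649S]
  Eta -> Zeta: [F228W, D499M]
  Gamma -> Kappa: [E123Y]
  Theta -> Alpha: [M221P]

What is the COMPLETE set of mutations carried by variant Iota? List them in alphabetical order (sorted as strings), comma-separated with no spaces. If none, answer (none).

At Delta: gained [] -> total []
At Lambda: gained ['N107L', 'D420P', 'A149F'] -> total ['A149F', 'D420P', 'N107L']
At Iota: gained ['M869K'] -> total ['A149F', 'D420P', 'M869K', 'N107L']

Answer: A149F,D420P,M869K,N107L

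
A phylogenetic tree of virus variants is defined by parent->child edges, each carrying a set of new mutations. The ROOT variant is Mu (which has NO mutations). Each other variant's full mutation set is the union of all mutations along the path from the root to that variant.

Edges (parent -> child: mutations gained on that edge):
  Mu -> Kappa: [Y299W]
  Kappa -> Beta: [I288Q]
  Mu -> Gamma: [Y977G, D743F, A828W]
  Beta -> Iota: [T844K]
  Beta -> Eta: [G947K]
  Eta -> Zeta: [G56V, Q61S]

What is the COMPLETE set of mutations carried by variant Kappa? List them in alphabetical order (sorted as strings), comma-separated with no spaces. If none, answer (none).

Answer: Y299W

Derivation:
At Mu: gained [] -> total []
At Kappa: gained ['Y299W'] -> total ['Y299W']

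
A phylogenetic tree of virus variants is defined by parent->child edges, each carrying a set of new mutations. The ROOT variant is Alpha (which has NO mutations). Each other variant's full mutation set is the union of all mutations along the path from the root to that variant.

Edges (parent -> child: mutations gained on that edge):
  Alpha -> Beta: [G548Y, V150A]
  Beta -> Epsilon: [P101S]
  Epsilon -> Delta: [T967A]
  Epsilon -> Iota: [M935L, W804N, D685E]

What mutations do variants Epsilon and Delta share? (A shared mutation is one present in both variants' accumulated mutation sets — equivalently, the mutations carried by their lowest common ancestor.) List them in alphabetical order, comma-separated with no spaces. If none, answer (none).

Answer: G548Y,P101S,V150A

Derivation:
Accumulating mutations along path to Epsilon:
  At Alpha: gained [] -> total []
  At Beta: gained ['G548Y', 'V150A'] -> total ['G548Y', 'V150A']
  At Epsilon: gained ['P101S'] -> total ['G548Y', 'P101S', 'V150A']
Mutations(Epsilon) = ['G548Y', 'P101S', 'V150A']
Accumulating mutations along path to Delta:
  At Alpha: gained [] -> total []
  At Beta: gained ['G548Y', 'V150A'] -> total ['G548Y', 'V150A']
  At Epsilon: gained ['P101S'] -> total ['G548Y', 'P101S', 'V150A']
  At Delta: gained ['T967A'] -> total ['G548Y', 'P101S', 'T967A', 'V150A']
Mutations(Delta) = ['G548Y', 'P101S', 'T967A', 'V150A']
Intersection: ['G548Y', 'P101S', 'V150A'] ∩ ['G548Y', 'P101S', 'T967A', 'V150A'] = ['G548Y', 'P101S', 'V150A']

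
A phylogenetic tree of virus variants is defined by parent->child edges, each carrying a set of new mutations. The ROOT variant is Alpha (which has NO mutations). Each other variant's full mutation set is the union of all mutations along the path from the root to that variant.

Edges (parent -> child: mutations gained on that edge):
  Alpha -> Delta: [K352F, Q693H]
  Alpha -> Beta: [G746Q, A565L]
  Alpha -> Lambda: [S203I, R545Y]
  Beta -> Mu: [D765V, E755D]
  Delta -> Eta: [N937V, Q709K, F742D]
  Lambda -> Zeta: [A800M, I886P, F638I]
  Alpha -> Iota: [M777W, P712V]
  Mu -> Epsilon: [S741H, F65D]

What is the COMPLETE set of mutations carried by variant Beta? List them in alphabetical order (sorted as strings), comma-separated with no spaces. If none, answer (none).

Answer: A565L,G746Q

Derivation:
At Alpha: gained [] -> total []
At Beta: gained ['G746Q', 'A565L'] -> total ['A565L', 'G746Q']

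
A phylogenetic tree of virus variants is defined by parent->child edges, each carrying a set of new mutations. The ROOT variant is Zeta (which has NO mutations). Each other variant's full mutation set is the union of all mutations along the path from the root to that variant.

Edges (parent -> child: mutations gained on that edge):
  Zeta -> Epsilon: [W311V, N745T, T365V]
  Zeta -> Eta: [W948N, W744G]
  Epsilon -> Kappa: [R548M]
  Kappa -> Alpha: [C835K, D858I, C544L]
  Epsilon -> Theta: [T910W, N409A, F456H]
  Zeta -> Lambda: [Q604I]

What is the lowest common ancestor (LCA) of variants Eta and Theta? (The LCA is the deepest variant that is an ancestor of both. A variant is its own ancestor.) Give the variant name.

Answer: Zeta

Derivation:
Path from root to Eta: Zeta -> Eta
  ancestors of Eta: {Zeta, Eta}
Path from root to Theta: Zeta -> Epsilon -> Theta
  ancestors of Theta: {Zeta, Epsilon, Theta}
Common ancestors: {Zeta}
Walk up from Theta: Theta (not in ancestors of Eta), Epsilon (not in ancestors of Eta), Zeta (in ancestors of Eta)
Deepest common ancestor (LCA) = Zeta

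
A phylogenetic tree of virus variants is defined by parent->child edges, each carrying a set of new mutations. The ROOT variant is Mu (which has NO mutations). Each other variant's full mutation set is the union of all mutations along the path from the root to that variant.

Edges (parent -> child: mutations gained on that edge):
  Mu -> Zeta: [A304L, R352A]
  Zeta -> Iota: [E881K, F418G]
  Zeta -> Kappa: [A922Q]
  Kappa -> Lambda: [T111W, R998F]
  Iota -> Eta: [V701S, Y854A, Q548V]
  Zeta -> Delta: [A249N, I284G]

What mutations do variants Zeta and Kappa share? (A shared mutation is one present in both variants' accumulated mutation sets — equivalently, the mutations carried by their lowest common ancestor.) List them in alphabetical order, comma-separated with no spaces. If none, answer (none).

Answer: A304L,R352A

Derivation:
Accumulating mutations along path to Zeta:
  At Mu: gained [] -> total []
  At Zeta: gained ['A304L', 'R352A'] -> total ['A304L', 'R352A']
Mutations(Zeta) = ['A304L', 'R352A']
Accumulating mutations along path to Kappa:
  At Mu: gained [] -> total []
  At Zeta: gained ['A304L', 'R352A'] -> total ['A304L', 'R352A']
  At Kappa: gained ['A922Q'] -> total ['A304L', 'A922Q', 'R352A']
Mutations(Kappa) = ['A304L', 'A922Q', 'R352A']
Intersection: ['A304L', 'R352A'] ∩ ['A304L', 'A922Q', 'R352A'] = ['A304L', 'R352A']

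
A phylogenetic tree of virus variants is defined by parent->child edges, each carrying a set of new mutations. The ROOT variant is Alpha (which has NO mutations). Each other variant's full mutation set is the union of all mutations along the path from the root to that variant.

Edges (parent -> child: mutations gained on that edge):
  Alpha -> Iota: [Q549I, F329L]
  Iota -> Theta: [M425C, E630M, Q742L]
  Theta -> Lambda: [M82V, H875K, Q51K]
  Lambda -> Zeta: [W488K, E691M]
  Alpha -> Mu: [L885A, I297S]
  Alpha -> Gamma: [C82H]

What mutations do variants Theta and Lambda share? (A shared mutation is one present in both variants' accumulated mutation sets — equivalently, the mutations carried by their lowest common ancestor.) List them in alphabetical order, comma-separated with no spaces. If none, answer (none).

Answer: E630M,F329L,M425C,Q549I,Q742L

Derivation:
Accumulating mutations along path to Theta:
  At Alpha: gained [] -> total []
  At Iota: gained ['Q549I', 'F329L'] -> total ['F329L', 'Q549I']
  At Theta: gained ['M425C', 'E630M', 'Q742L'] -> total ['E630M', 'F329L', 'M425C', 'Q549I', 'Q742L']
Mutations(Theta) = ['E630M', 'F329L', 'M425C', 'Q549I', 'Q742L']
Accumulating mutations along path to Lambda:
  At Alpha: gained [] -> total []
  At Iota: gained ['Q549I', 'F329L'] -> total ['F329L', 'Q549I']
  At Theta: gained ['M425C', 'E630M', 'Q742L'] -> total ['E630M', 'F329L', 'M425C', 'Q549I', 'Q742L']
  At Lambda: gained ['M82V', 'H875K', 'Q51K'] -> total ['E630M', 'F329L', 'H875K', 'M425C', 'M82V', 'Q51K', 'Q549I', 'Q742L']
Mutations(Lambda) = ['E630M', 'F329L', 'H875K', 'M425C', 'M82V', 'Q51K', 'Q549I', 'Q742L']
Intersection: ['E630M', 'F329L', 'M425C', 'Q549I', 'Q742L'] ∩ ['E630M', 'F329L', 'H875K', 'M425C', 'M82V', 'Q51K', 'Q549I', 'Q742L'] = ['E630M', 'F329L', 'M425C', 'Q549I', 'Q742L']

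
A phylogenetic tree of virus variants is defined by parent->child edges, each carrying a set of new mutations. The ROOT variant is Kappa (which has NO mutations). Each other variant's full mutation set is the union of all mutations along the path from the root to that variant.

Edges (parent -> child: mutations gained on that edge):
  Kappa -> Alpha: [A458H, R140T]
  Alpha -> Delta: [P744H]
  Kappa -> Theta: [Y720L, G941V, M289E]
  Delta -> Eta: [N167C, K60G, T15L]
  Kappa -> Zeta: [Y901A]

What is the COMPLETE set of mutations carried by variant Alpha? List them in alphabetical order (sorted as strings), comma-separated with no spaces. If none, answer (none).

At Kappa: gained [] -> total []
At Alpha: gained ['A458H', 'R140T'] -> total ['A458H', 'R140T']

Answer: A458H,R140T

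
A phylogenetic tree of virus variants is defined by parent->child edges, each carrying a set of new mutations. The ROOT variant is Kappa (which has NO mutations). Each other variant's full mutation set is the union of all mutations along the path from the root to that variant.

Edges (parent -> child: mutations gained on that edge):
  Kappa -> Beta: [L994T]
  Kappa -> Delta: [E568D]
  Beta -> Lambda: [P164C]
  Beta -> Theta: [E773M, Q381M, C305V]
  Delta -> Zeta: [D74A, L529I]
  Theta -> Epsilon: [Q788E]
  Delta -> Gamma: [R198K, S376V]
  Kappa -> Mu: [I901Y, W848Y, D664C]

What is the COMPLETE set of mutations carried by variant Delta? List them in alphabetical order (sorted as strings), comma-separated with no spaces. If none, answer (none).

Answer: E568D

Derivation:
At Kappa: gained [] -> total []
At Delta: gained ['E568D'] -> total ['E568D']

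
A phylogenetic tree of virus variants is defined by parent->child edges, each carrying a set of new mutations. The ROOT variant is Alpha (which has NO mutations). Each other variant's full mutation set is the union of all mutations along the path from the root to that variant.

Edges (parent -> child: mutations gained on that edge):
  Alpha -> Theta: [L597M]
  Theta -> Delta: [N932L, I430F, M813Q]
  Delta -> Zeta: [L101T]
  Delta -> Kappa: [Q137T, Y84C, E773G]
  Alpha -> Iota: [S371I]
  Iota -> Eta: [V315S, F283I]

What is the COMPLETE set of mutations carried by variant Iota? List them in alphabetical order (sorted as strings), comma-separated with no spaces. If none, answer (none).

Answer: S371I

Derivation:
At Alpha: gained [] -> total []
At Iota: gained ['S371I'] -> total ['S371I']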